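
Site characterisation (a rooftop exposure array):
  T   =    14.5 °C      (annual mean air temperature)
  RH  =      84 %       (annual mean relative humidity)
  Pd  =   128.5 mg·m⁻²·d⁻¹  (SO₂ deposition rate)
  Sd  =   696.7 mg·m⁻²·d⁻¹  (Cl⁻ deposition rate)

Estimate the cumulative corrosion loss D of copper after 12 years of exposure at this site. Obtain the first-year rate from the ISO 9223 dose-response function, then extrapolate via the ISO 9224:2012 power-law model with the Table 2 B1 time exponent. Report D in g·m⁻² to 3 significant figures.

D(12) = 205 g·m⁻²

copper: T>10 °C ⇒ hinge -0.080·(14.5−10) = -0.3600
  SO₂ term: 0.0053·128.5^0.26·exp(0.059·84-0.3600) = 1.856
  Cl⁻ term: 0.01025·696.7^0.27·exp(0.036·84+0.049·14.5) = 2.513
  r_corr = 1.856 + 2.513 = 4.369 μm/a
Power-law: D(12) = r_corr · 12^0.667
  D(12) = 4.369 × 12^0.667 = 4.369 × 5.246 = 22.92 μm
  Mass loss = 22.92 μm × 8.96 g/cm³ = 205.4 g·m⁻²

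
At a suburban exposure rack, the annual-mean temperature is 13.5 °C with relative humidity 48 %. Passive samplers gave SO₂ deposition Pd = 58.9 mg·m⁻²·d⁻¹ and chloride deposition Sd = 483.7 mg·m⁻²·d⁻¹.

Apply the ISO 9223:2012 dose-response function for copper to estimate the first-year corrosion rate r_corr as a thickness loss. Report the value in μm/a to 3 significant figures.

r_corr = 0.790 μm/a

copper: T>10 °C ⇒ hinge -0.080·(13.5−10) = -0.2800
  sulphur-dioxide contribution → 0.1963 μm/a
  chloride contribution → 0.5933 μm/a
  total first-year rate 0.7896 μm/a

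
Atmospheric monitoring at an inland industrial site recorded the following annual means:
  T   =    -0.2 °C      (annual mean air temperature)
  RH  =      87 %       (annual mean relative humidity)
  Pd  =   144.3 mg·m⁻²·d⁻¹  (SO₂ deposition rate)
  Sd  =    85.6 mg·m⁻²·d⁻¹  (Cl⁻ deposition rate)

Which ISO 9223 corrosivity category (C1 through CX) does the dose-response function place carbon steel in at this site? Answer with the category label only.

C4

carbon steel: temperature factor f = +0.150·(-10.2) = -1.5300
  sulphur-dioxide contribution → 28.97 μm/a
  chloride contribution → 28.19 μm/a
  ⇒ r_corr(carbon steel) = 57.16 μm/a
ISO 9223 Table 2 (carbon steel): 50 < 57.2 ≤ 80 μm/a ⇒ C4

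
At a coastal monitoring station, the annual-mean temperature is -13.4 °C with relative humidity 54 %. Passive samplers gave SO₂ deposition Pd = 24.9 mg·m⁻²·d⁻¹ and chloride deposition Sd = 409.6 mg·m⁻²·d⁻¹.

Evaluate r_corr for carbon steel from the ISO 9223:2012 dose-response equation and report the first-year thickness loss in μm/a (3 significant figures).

r_corr = 15.6 μm/a

carbon steel: f(T) = +0.150·(T−10) [T≤10 °C] = -3.5100
  Pd branch = 1.77·Pd^0.52·e^(0.02·RH+f) = 0.8292 μm/a
  Cl⁻ term: 0.102·409.6^0.62·exp(0.033·54+0.04·-13.4) = 14.77
  r_corr = 0.8292 + 14.77 = 15.6 μm/a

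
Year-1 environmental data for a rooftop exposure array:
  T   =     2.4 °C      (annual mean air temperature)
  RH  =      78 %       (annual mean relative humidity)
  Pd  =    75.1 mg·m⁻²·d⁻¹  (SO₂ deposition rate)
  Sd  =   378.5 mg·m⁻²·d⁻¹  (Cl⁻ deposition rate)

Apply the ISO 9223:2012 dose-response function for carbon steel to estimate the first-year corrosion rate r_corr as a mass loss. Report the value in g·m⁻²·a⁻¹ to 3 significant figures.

r_corr = 658 g·m⁻²·a⁻¹

carbon steel: temperature factor f = +0.150·(-7.6) = -1.1400
  SO₂ term: 1.77·75.1^0.52·exp(0.02·78-1.1400) = 25.45
  Sd branch = 0.102·Sd^0.62·e^(0.033·RH+0.04·T) = 58.42 μm/a
  r_corr = 25.45 + 58.42 = 83.87 μm/a
Convert to mass loss: 83.87 μm/a × 7.85 g/cm³ = 658.4 g·m⁻²·a⁻¹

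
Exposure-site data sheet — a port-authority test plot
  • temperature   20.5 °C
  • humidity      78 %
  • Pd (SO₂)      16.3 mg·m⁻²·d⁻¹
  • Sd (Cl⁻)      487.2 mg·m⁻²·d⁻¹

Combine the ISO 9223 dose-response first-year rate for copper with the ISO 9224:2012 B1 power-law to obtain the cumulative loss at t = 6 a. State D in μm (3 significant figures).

D(6) = 9.71 μm

copper: T>10 °C ⇒ hinge -0.080·(20.5−10) = -0.8400
  Pd branch = 0.0053·Pd^0.26·e^(0.059·RH+f) = 0.4713 μm/a
  Cl⁻ term: 0.01025·487.2^0.27·exp(0.036·78+0.049·20.5) = 2.467
  sum: 0.4713 + 2.467 → r_corr = 2.938 μm/a
ISO 9224: D(t) = r_corr · t^b with b = 0.667 (copper, B1)
  D(6) = 2.938 × 6^0.667 = 2.938 × 3.304 = 9.707 μm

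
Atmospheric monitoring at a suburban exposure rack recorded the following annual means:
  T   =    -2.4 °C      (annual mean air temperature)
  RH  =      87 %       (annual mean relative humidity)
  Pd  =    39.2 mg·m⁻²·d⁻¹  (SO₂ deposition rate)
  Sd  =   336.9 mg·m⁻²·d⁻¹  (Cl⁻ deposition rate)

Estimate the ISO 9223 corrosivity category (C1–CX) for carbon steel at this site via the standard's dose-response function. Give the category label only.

carbon steel: f(T) = +0.150·(T−10) [T≤10 °C] = -1.8600
  sulphur-dioxide contribution → 10.58 μm/a
  chloride contribution → 60.37 μm/a
  total first-year rate 70.95 μm/a
70.9 μm/a falls in (50, 80] for carbon steel → category C4

C4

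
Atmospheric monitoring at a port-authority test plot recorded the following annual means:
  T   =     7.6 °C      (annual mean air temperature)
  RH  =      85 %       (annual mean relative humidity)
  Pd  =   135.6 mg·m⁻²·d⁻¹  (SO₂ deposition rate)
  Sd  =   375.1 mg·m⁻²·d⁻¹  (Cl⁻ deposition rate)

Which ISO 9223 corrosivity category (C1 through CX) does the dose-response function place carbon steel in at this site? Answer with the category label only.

C5

carbon steel: temperature factor f = +0.150·(-2.4) = -0.3600
  SO₂ term: 1.77·135.6^0.52·exp(0.02·85-0.3600) = 86.84
  Cl⁻ term: 0.102·375.1^0.62·exp(0.033·85+0.04·7.6) = 90.11
  r_corr = 86.84 + 90.11 = 177 μm/a
177 μm/a falls in (80, 200] for carbon steel → category C5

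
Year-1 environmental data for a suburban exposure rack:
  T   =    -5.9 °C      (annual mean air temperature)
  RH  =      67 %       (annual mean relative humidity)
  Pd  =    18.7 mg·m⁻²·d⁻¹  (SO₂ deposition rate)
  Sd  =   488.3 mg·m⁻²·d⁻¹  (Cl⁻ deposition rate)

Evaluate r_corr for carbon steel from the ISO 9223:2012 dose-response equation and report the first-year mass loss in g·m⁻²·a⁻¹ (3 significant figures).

r_corr = 290 g·m⁻²·a⁻¹

carbon steel: temperature factor f = +0.150·(-15.9) = -2.3850
  Pd branch = 1.77·Pd^0.52·e^(0.02·RH+f) = 2.854 μm/a
  Cl⁻ term: 0.102·488.3^0.62·exp(0.033·67+0.04·-5.9) = 34.14
  sum: 2.854 + 34.14 → r_corr = 37 μm/a
Convert to mass loss: 37 μm/a × 7.85 g/cm³ = 290.4 g·m⁻²·a⁻¹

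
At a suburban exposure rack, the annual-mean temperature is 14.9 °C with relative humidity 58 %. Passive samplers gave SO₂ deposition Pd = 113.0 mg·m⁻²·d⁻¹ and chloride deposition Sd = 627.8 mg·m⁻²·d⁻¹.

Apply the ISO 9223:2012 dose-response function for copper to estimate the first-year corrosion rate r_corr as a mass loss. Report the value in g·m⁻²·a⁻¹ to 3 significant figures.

copper: T>10 °C ⇒ hinge -0.080·(14.9−10) = -0.3920
  sulphur-dioxide contribution → 0.375 μm/a
  chloride contribution → 0.9773 μm/a
  total first-year rate 1.352 μm/a
Convert to mass loss: 1.352 μm/a × 8.96 g/cm³ = 12.12 g·m⁻²·a⁻¹

r_corr = 12.1 g·m⁻²·a⁻¹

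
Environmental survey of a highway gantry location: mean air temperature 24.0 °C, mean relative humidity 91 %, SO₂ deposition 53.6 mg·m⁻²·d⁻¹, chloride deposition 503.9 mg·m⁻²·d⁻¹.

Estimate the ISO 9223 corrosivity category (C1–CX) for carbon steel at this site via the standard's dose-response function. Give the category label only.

CX

carbon steel: T>10 °C ⇒ hinge -0.054·(24.0−10) = -0.7560
  sulphur-dioxide contribution → 40.67 μm/a
  chloride contribution → 254.2 μm/a
  ⇒ r_corr(carbon steel) = 294.9 μm/a
295 μm/a falls in (200, 700] for carbon steel → category CX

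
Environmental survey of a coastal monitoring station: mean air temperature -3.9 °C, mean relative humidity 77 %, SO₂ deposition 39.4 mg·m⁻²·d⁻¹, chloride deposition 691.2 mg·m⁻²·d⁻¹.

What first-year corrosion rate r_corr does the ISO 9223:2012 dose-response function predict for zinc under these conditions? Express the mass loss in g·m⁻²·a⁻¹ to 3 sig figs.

r_corr = 16.3 g·m⁻²·a⁻¹

zinc: temperature factor f = +0.038·(-13.9) = -0.5282
  sulphur-dioxide contribution → 1.323 μm/a
  chloride contribution → 0.9664 μm/a
  total first-year rate 2.289 μm/a
Convert to mass loss: 2.289 μm/a × 7.14 g/cm³ = 16.34 g·m⁻²·a⁻¹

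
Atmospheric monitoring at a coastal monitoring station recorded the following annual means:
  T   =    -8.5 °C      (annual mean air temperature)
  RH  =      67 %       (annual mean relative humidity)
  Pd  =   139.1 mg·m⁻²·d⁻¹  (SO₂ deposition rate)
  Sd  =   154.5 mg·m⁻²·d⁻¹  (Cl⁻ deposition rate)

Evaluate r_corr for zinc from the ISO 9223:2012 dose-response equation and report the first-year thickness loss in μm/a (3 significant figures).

r_corr = 1.48 μm/a

zinc: f(T) = +0.038·(T−10) [T≤10 °C] = -0.7030
  sulphur-dioxide contribution → 1.221 μm/a
  chloride contribution → 0.2569 μm/a
  total first-year rate 1.478 μm/a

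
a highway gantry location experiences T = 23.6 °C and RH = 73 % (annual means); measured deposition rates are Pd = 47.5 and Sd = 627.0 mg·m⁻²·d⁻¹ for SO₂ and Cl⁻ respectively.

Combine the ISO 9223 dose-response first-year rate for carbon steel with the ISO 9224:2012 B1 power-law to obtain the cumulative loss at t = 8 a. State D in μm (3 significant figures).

D(8) = 550 μm

carbon steel: f(T) = -0.054·(T−10) [T>10 °C] = -0.7344
  sulphur-dioxide contribution → 27.23 μm/a
  chloride contribution → 158.2 μm/a
  ⇒ r_corr(carbon steel) = 185.4 μm/a
Power-law: D(8) = r_corr · 8^0.523
  D(8) = 185.4 × 8^0.523 = 185.4 × 2.967 = 550 μm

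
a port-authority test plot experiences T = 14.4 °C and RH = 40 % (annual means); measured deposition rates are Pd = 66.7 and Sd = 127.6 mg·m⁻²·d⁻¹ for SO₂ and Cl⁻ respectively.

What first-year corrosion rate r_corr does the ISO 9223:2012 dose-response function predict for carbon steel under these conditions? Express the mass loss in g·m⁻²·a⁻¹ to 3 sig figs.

r_corr = 324 g·m⁻²·a⁻¹

carbon steel: T>10 °C ⇒ hinge -0.054·(14.4−10) = -0.2376
  Pd branch = 1.77·Pd^0.52·e^(0.02·RH+f) = 27.59 μm/a
  Sd branch = 0.102·Sd^0.62·e^(0.033·RH+0.04·T) = 13.73 μm/a
  sum: 27.59 + 13.73 → r_corr = 41.32 μm/a
Convert to mass loss: 41.32 μm/a × 7.85 g/cm³ = 324.4 g·m⁻²·a⁻¹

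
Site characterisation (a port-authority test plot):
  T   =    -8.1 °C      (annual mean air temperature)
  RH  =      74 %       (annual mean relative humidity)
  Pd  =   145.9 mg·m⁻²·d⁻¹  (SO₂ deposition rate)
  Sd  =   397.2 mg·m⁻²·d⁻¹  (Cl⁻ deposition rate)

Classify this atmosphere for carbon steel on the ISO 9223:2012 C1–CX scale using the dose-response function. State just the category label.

C3

carbon steel: f(T) = +0.150·(T−10) [T≤10 °C] = -2.7150
  sulphur-dioxide contribution → 6.87 μm/a
  chloride contribution → 34.66 μm/a
  total first-year rate 41.53 μm/a
ISO 9223 Table 2 (carbon steel): 25 < 41.5 ≤ 50 μm/a ⇒ C3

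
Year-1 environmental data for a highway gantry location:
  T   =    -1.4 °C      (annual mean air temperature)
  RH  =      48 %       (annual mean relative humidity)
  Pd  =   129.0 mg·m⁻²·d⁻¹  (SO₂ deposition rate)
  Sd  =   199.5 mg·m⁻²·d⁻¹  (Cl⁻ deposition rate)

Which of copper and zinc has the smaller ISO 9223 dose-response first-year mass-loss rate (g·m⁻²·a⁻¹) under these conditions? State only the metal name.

copper: T≤10 °C ⇒ hinge +0.126·(-1.4−10) = -1.4364
  Pd branch = 0.0053·Pd^0.26·e^(0.059·RH+f) = 0.07571 μm/a
  Cl⁻ term: 0.01025·199.5^0.27·exp(0.036·48+0.049·-1.4) = 0.2251
  sum: 0.07571 + 0.2251 → r_corr = 0.3008 μm/a
  mass loss = 0.3008 μm/a × 8.96 g/cm³ = 2.695 g·m⁻²·a⁻¹
zinc: T≤10 °C ⇒ hinge +0.038·(-1.4−10) = -0.4332
  SO₂ term: 0.0129·129.0^0.44·exp(0.046·48-0.4332) = 0.6457
  Cl⁻ term: 0.0175·199.5^0.57·exp(0.008·48+0.085·-1.4) = 0.4668
  sum: 0.6457 + 0.4668 → r_corr = 1.112 μm/a
  mass loss = 1.112 μm/a × 7.14 g/cm³ = 7.943 g·m⁻²·a⁻¹
Ordering by g·m⁻²·a⁻¹: zinc (7.94) > copper (2.7)

copper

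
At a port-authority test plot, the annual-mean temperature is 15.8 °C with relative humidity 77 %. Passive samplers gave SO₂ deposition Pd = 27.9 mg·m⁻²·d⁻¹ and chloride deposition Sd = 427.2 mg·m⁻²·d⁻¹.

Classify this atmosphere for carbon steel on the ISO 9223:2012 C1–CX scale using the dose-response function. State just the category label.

C5

carbon steel: f(T) = -0.054·(T−10) [T>10 °C] = -0.3132
  SO₂ term: 1.77·27.9^0.52·exp(0.02·77-0.3132) = 34.08
  Sd branch = 0.102·Sd^0.62·e^(0.033·RH+0.04·T) = 104.1 μm/a
  sum: 34.08 + 104.1 → r_corr = 138.2 μm/a
Category bounds: 80…200 μm/a bracket r_corr ⇒ C5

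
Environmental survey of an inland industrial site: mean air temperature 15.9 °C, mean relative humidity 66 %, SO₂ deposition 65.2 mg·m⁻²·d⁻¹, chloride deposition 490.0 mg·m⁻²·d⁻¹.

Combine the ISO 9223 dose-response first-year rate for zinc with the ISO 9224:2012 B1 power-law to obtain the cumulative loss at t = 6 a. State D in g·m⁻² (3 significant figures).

D(6) = 154 g·m⁻²

zinc: T>10 °C ⇒ hinge -0.071·(15.9−10) = -0.4189
  sulphur-dioxide contribution → 1.11 μm/a
  chloride contribution → 3.915 μm/a
  ⇒ r_corr(zinc) = 5.025 μm/a
Power-law: D(6) = r_corr · 6^0.813
  D(6) = 5.025 × 6^0.813 = 5.025 × 4.292 = 21.57 μm
  Mass loss = 21.57 μm × 7.14 g/cm³ = 154 g·m⁻²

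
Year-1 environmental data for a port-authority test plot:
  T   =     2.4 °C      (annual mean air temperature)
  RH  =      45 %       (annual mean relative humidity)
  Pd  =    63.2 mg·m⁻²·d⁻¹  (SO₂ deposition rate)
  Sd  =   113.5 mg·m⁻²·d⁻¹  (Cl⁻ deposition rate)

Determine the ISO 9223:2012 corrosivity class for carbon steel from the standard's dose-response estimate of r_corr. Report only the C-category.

carbon steel: temperature factor f = +0.150·(-7.6) = -1.1400
  sulphur-dioxide contribution → 12.03 μm/a
  chloride contribution → 9.318 μm/a
  ⇒ r_corr(carbon steel) = 21.34 μm/a
21.3 μm/a falls in (1.3, 25] for carbon steel → category C2

C2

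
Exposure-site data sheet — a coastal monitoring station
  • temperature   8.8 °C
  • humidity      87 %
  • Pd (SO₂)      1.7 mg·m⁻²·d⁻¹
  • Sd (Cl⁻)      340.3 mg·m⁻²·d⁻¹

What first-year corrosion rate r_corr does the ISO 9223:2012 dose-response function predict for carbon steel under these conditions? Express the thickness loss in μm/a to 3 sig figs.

carbon steel: T≤10 °C ⇒ hinge +0.150·(8.8−10) = -0.1800
  SO₂ term: 1.77·1.7^0.52·exp(0.02·87-0.1800) = 11.1
  Sd branch = 0.102·Sd^0.62·e^(0.033·RH+0.04·T) = 95.08 μm/a
  sum: 11.1 + 95.08 → r_corr = 106.2 μm/a

r_corr = 106 μm/a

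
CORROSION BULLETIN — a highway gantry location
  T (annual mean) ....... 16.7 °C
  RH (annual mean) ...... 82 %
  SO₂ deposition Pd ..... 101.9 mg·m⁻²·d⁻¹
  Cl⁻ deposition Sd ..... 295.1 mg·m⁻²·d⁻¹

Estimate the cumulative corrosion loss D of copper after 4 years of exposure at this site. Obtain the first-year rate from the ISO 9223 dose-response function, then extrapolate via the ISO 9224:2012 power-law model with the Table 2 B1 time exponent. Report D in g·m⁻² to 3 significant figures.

copper: f(T) = -0.080·(T−10) [T>10 °C] = -0.5360
  sulphur-dioxide contribution → 1.302 μm/a
  chloride contribution → 2.066 μm/a
  total first-year rate 3.368 μm/a
Power-law: D(4) = r_corr · 4^0.667
  D(4) = 3.368 × 4^0.667 = 3.368 × 2.521 = 8.491 μm
  Mass loss = 8.491 μm × 8.96 g/cm³ = 76.08 g·m⁻²

D(4) = 76.1 g·m⁻²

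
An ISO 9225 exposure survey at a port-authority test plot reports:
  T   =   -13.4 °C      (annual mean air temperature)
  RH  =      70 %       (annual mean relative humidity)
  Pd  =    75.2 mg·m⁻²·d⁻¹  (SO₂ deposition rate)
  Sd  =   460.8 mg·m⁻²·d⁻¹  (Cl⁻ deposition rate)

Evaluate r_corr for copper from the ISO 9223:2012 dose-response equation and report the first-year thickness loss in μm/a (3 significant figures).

copper: temperature factor f = +0.126·(-23.4) = -2.9484
  SO₂ term: 0.0053·75.2^0.26·exp(0.059·70-2.9484) = 0.05312
  Sd branch = 0.01025·Sd^0.27·e^(0.036·RH+0.049·T) = 0.346 μm/a
  r_corr = 0.05312 + 0.346 = 0.3992 μm/a

r_corr = 0.399 μm/a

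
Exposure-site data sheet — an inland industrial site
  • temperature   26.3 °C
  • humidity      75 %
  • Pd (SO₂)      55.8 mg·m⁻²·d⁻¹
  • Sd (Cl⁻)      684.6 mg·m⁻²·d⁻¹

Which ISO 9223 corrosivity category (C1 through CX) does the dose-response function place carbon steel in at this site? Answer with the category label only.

carbon steel: temperature factor f = -0.054·(16.3) = -0.8802
  sulphur-dioxide contribution → 26.63 μm/a
  chloride contribution → 198.8 μm/a
  total first-year rate 225.4 μm/a
Category bounds: 200…700 μm/a bracket r_corr ⇒ CX

CX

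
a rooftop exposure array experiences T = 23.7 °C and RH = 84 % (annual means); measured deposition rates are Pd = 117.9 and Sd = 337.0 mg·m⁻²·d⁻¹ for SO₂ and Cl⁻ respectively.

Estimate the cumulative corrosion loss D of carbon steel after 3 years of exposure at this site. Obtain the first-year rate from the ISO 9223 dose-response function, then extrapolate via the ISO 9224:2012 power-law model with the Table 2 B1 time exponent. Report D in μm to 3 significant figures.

D(3) = 372 μm

carbon steel: temperature factor f = -0.054·(13.7) = -0.7398
  sulphur-dioxide contribution → 54.14 μm/a
  chloride contribution → 155.3 μm/a
  ⇒ r_corr(carbon steel) = 209.5 μm/a
ISO 9224: D(t) = r_corr · t^b with b = 0.523 (carbon steel, B1)
  D(3) = 209.5 × 3^0.523 = 209.5 × 1.776 = 372.1 μm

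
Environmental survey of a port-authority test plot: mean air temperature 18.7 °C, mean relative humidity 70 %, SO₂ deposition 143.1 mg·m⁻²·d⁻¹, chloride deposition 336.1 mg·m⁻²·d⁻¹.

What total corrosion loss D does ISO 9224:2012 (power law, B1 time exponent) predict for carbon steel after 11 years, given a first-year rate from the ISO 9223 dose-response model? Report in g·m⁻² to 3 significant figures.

D(11) = 3.83e+03 g·m⁻²

carbon steel: T>10 °C ⇒ hinge -0.054·(18.7−10) = -0.4698
  Pd branch = 1.77·Pd^0.52·e^(0.02·RH+f) = 59.28 μm/a
  Cl⁻ term: 0.102·336.1^0.62·exp(0.033·70+0.04·18.7) = 80
  sum: 59.28 + 80 → r_corr = 139.3 μm/a
Long-term exponent b (ISO 9224 Table 2, B1) = 0.523
  D(11) = 139.3 × 11^0.523 = 139.3 × 3.505 = 488.1 μm
  Mass loss = 488.1 μm × 7.85 g/cm³ = 3832 g·m⁻²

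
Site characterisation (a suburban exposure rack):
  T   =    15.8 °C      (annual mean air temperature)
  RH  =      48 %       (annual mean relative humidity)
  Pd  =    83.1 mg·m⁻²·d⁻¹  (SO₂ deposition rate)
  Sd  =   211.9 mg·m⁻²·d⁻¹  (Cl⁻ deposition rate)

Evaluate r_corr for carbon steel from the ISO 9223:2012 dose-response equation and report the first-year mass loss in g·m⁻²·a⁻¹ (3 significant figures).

r_corr = 467 g·m⁻²·a⁻¹

carbon steel: temperature factor f = -0.054·(5.8) = -0.3132
  sulphur-dioxide contribution → 33.66 μm/a
  chloride contribution → 25.89 μm/a
  ⇒ r_corr(carbon steel) = 59.55 μm/a
Convert to mass loss: 59.55 μm/a × 7.85 g/cm³ = 467.5 g·m⁻²·a⁻¹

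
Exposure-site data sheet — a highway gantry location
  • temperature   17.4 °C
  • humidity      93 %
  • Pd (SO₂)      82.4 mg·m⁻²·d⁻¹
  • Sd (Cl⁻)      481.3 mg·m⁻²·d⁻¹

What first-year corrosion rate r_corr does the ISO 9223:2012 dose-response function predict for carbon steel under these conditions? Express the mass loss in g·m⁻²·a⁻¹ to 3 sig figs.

carbon steel: f(T) = -0.054·(T−10) [T>10 °C] = -0.3996
  Pd branch = 1.77·Pd^0.52·e^(0.02·RH+f) = 75.6 μm/a
  Cl⁻ term: 0.102·481.3^0.62·exp(0.033·93+0.04·17.4) = 202.7
  sum: 75.6 + 202.7 → r_corr = 278.3 μm/a
Convert to mass loss: 278.3 μm/a × 7.85 g/cm³ = 2184 g·m⁻²·a⁻¹

r_corr = 2.18e+03 g·m⁻²·a⁻¹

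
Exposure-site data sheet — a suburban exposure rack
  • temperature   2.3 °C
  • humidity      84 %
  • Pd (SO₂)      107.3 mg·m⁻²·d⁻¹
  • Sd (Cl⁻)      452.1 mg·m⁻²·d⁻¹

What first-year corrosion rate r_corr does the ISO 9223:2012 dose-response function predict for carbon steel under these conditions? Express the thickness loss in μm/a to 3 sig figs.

carbon steel: f(T) = +0.150·(T−10) [T≤10 °C] = -1.1550
  SO₂ term: 1.77·107.3^0.52·exp(0.02·84-1.1550) = 34.03
  Cl⁻ term: 0.102·452.1^0.62·exp(0.033·84+0.04·2.3) = 79.19
  r_corr = 34.03 + 79.19 = 113.2 μm/a

r_corr = 113 μm/a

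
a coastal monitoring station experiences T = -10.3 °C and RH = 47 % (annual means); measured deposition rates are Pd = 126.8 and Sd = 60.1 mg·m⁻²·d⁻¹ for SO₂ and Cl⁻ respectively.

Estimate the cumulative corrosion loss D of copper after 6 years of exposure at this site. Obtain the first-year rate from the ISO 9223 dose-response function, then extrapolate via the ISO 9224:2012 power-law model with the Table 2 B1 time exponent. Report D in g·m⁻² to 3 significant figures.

D(6) = 3.69 g·m⁻²

copper: temperature factor f = +0.126·(-20.3) = -2.5578
  sulphur-dioxide contribution → 0.02315 μm/a
  chloride contribution → 0.1015 μm/a
  total first-year rate 0.1247 μm/a
ISO 9224: D(t) = r_corr · t^b with b = 0.667 (copper, B1)
  D(6) = 0.1247 × 6^0.667 = 0.1247 × 3.304 = 0.412 μm
  Mass loss = 0.412 μm × 8.96 g/cm³ = 3.691 g·m⁻²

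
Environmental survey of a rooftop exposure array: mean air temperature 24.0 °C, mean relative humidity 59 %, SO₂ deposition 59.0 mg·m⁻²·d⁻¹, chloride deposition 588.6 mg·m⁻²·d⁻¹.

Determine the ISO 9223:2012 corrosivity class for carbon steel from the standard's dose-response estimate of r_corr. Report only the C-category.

carbon steel: T>10 °C ⇒ hinge -0.054·(24.0−10) = -0.7560
  Pd branch = 1.77·Pd^0.52·e^(0.02·RH+f) = 22.54 μm/a
  Sd branch = 0.102·Sd^0.62·e^(0.033·RH+0.04·T) = 97.36 μm/a
  sum: 22.54 + 97.36 → r_corr = 119.9 μm/a
Category bounds: 80…200 μm/a bracket r_corr ⇒ C5

C5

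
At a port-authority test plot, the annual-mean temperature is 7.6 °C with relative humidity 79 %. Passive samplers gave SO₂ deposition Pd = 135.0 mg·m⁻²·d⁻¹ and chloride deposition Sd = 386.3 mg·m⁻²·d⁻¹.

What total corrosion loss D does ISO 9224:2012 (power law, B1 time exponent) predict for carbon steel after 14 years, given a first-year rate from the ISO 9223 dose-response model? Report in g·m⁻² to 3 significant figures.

carbon steel: temperature factor f = +0.150·(-2.4) = -0.3600
  Pd branch = 1.77·Pd^0.52·e^(0.02·RH+f) = 76.84 μm/a
  Sd branch = 0.102·Sd^0.62·e^(0.033·RH+0.04·T) = 75.29 μm/a
  sum: 76.84 + 75.29 → r_corr = 152.1 μm/a
Power-law: D(14) = r_corr · 14^0.523
  D(14) = 152.1 × 14^0.523 = 152.1 × 3.976 = 604.8 μm
  Mass loss = 604.8 μm × 7.85 g/cm³ = 4748 g·m⁻²

D(14) = 4.75e+03 g·m⁻²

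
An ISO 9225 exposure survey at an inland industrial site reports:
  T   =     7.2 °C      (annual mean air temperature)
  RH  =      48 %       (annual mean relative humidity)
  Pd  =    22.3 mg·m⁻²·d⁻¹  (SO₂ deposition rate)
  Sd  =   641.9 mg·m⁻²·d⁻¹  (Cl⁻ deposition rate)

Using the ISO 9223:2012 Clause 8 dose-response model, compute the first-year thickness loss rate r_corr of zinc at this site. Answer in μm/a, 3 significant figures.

r_corr = 2.30 μm/a

zinc: temperature factor f = +0.038·(-2.8) = -0.1064
  Pd branch = 0.0129·Pd^0.44·e^(0.046·RH+f) = 0.4136 μm/a
  Sd branch = 0.0175·Sd^0.57·e^(0.008·RH+0.085·T) = 1.887 μm/a
  r_corr = 0.4136 + 1.887 = 2.301 μm/a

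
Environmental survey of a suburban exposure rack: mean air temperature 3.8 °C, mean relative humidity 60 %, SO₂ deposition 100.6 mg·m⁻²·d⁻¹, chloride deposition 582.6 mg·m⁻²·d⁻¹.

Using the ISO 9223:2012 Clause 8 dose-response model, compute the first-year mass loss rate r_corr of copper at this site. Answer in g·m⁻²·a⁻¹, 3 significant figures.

r_corr = 7.84 g·m⁻²·a⁻¹

copper: T≤10 °C ⇒ hinge +0.126·(3.8−10) = -0.7812
  Pd branch = 0.0053·Pd^0.26·e^(0.059·RH+f) = 0.2774 μm/a
  Cl⁻ term: 0.01025·582.6^0.27·exp(0.036·60+0.049·3.8) = 0.5975
  r_corr = 0.2774 + 0.5975 = 0.8749 μm/a
Convert to mass loss: 0.8749 μm/a × 8.96 g/cm³ = 7.839 g·m⁻²·a⁻¹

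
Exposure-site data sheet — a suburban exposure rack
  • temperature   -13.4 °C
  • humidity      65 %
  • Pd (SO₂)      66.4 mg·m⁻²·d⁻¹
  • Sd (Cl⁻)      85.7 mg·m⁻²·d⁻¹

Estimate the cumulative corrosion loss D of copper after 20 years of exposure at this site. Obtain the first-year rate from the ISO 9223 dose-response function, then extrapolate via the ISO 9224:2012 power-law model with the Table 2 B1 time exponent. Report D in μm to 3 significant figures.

copper: temperature factor f = +0.126·(-23.4) = -2.9484
  Pd branch = 0.0053·Pd^0.26·e^(0.059·RH+f) = 0.03829 μm/a
  Sd branch = 0.01025·Sd^0.27·e^(0.036·RH+0.049·T) = 0.1835 μm/a
  sum: 0.03829 + 0.1835 → r_corr = 0.2218 μm/a
Power-law: D(20) = r_corr · 20^0.667
  D(20) = 0.2218 × 20^0.667 = 0.2218 × 7.375 = 1.636 μm

D(20) = 1.64 μm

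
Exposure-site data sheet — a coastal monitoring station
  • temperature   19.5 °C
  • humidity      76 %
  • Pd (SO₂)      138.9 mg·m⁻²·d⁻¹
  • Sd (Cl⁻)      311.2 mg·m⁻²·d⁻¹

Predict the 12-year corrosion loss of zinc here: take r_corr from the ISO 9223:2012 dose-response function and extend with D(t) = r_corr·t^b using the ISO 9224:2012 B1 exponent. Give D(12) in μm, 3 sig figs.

zinc: T>10 °C ⇒ hinge -0.071·(19.5−10) = -0.6745
  Pd branch = 0.0129·Pd^0.44·e^(0.046·RH+f) = 1.9 μm/a
  Sd branch = 0.0175·Sd^0.57·e^(0.008·RH+0.085·T) = 4.446 μm/a
  r_corr = 1.9 + 4.446 = 6.346 μm/a
Power-law: D(12) = r_corr · 12^0.813
  D(12) = 6.346 × 12^0.813 = 6.346 × 7.54 = 47.85 μm

D(12) = 47.8 μm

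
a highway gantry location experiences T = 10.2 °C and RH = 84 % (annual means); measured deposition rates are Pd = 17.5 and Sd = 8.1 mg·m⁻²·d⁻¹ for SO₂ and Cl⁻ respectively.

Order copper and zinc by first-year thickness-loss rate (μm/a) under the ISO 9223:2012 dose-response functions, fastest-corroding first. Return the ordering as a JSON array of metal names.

copper: temperature factor f = -0.080·(0.2) = -0.0160
  Pd branch = 0.0053·Pd^0.26·e^(0.059·RH+f) = 1.559 μm/a
  Sd branch = 0.01025·Sd^0.27·e^(0.036·RH+0.049·T) = 0.6115 μm/a
  r_corr = 1.559 + 0.6115 = 2.171 μm/a
zinc: f(T) = -0.071·(T−10) [T>10 °C] = -0.0142
  SO₂ term: 0.0129·17.5^0.44·exp(0.046·84-0.0142) = 2.135
  Cl⁻ term: 0.0175·8.1^0.57·exp(0.008·84+0.085·10.2) = 0.2687
  r_corr = 2.135 + 0.2687 = 2.404 μm/a
Ordering by μm/a: zinc (2.4) > copper (2.17)

["zinc", "copper"]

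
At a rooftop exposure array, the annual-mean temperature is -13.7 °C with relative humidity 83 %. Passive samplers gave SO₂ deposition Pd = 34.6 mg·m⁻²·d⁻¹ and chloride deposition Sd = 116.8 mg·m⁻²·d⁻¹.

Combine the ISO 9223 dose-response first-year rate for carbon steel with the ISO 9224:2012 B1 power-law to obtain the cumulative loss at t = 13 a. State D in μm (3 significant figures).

carbon steel: temperature factor f = +0.150·(-23.7) = -3.5550
  Pd branch = 1.77·Pd^0.52·e^(0.02·RH+f) = 1.68 μm/a
  Sd branch = 0.102·Sd^0.62·e^(0.033·RH+0.04·T) = 17.46 μm/a
  sum: 1.68 + 17.46 → r_corr = 19.14 μm/a
Power-law: D(13) = r_corr · 13^0.523
  D(13) = 19.14 × 13^0.523 = 19.14 × 3.825 = 73.19 μm

D(13) = 73.2 μm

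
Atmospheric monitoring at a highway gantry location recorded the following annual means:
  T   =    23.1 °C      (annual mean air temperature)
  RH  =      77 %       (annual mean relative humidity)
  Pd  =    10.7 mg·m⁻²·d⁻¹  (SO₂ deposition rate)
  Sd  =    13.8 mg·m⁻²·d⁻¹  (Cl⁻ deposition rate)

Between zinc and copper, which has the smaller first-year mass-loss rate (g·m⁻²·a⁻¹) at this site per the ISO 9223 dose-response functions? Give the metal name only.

zinc: T>10 °C ⇒ hinge -0.071·(23.1−10) = -0.9301
  sulphur-dioxide contribution → 0.4987 μm/a
  chloride contribution → 1.03 μm/a
  ⇒ r_corr(zinc) = 1.529 μm/a
  mass loss = 1.529 μm/a × 7.14 g/cm³ = 10.92 g·m⁻²·a⁻¹
copper: T>10 °C ⇒ hinge -0.080·(23.1−10) = -1.0480
  sulphur-dioxide contribution → 0.3234 μm/a
  chloride contribution → 1.033 μm/a
  total first-year rate 1.356 μm/a
  mass loss = 1.356 μm/a × 8.96 g/cm³ = 12.15 g·m⁻²·a⁻¹
Ordering by g·m⁻²·a⁻¹: copper (12.2) > zinc (10.9)

zinc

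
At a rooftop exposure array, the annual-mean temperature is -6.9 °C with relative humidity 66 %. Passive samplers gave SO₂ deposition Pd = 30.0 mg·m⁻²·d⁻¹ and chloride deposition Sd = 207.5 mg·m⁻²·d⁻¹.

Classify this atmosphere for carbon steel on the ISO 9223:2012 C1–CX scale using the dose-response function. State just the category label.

C2

carbon steel: T≤10 °C ⇒ hinge +0.150·(-6.9−10) = -2.5350
  SO₂ term: 1.77·30.0^0.52·exp(0.02·66-2.5350) = 3.079
  Cl⁻ term: 0.102·207.5^0.62·exp(0.033·66+0.04·-6.9) = 18.67
  r_corr = 3.079 + 18.67 = 21.75 μm/a
Category bounds: 1.3…25 μm/a bracket r_corr ⇒ C2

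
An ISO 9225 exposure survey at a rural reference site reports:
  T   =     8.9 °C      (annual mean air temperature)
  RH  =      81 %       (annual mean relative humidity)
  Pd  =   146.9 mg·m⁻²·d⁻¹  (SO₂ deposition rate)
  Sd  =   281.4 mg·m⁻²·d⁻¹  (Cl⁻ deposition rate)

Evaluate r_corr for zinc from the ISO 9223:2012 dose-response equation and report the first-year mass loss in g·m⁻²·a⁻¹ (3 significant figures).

zinc: f(T) = +0.038·(T−10) [T≤10 °C] = -0.0418
  Pd branch = 0.0129·Pd^0.44·e^(0.046·RH+f) = 4.614 μm/a
  Sd branch = 0.0175·Sd^0.57·e^(0.008·RH+0.085·T) = 1.775 μm/a
  r_corr = 4.614 + 1.775 = 6.389 μm/a
Convert to mass loss: 6.389 μm/a × 7.14 g/cm³ = 45.62 g·m⁻²·a⁻¹

r_corr = 45.6 g·m⁻²·a⁻¹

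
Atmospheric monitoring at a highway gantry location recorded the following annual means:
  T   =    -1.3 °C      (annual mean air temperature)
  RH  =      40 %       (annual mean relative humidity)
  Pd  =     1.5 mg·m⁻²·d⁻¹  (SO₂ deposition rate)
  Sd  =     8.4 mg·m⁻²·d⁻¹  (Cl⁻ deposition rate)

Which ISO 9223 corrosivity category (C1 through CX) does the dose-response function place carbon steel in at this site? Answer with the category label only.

carbon steel: temperature factor f = +0.150·(-11.3) = -1.6950
  Pd branch = 1.77·Pd^0.52·e^(0.02·RH+f) = 0.893 μm/a
  Cl⁻ term: 0.102·8.4^0.62·exp(0.033·40+0.04·-1.3) = 1.356
  sum: 0.893 + 1.356 → r_corr = 2.249 μm/a
ISO 9223 Table 2 (carbon steel): 1.3 < 2.25 ≤ 25 μm/a ⇒ C2

C2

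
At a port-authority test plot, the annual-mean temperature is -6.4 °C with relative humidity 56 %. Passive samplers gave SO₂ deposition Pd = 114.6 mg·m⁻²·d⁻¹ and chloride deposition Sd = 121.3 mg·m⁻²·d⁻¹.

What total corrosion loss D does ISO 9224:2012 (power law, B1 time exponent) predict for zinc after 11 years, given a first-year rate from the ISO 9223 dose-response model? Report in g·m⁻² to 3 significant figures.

D(11) = 49.0 g·m⁻²

zinc: temperature factor f = +0.038·(-16.4) = -0.6232
  sulphur-dioxide contribution → 0.7324 μm/a
  chloride contribution → 0.245 μm/a
  total first-year rate 0.9773 μm/a
ISO 9224: D(t) = r_corr · t^b with b = 0.813 (zinc, B1)
  D(11) = 0.9773 × 11^0.813 = 0.9773 × 7.025 = 6.866 μm
  Mass loss = 6.866 μm × 7.14 g/cm³ = 49.02 g·m⁻²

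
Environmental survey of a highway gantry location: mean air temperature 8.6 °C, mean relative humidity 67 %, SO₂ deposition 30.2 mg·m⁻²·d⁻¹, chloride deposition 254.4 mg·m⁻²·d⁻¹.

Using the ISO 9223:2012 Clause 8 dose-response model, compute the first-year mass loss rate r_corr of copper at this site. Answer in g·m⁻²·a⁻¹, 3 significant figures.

copper: T≤10 °C ⇒ hinge +0.126·(8.6−10) = -0.1764
  sulphur-dioxide contribution → 0.5614 μm/a
  chloride contribution → 0.7776 μm/a
  ⇒ r_corr(copper) = 1.339 μm/a
Convert to mass loss: 1.339 μm/a × 8.96 g/cm³ = 12 g·m⁻²·a⁻¹

r_corr = 12.0 g·m⁻²·a⁻¹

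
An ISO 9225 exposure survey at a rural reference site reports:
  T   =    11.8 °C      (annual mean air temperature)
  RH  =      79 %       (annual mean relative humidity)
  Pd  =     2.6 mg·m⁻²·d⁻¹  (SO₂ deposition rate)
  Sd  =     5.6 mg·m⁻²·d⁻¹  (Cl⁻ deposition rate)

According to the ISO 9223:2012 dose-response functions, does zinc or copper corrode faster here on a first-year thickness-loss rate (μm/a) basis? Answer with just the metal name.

copper

zinc: temperature factor f = -0.071·(1.8) = -0.1278
  sulphur-dioxide contribution → 0.6545 μm/a
  chloride contribution → 0.2396 μm/a
  ⇒ r_corr(zinc) = 0.8941 μm/a
copper: temperature factor f = -0.080·(1.8) = -0.1440
  sulphur-dioxide contribution → 0.6221 μm/a
  chloride contribution → 0.5 μm/a
  ⇒ r_corr(copper) = 1.122 μm/a
Ordering by μm/a: copper (1.12) > zinc (0.894)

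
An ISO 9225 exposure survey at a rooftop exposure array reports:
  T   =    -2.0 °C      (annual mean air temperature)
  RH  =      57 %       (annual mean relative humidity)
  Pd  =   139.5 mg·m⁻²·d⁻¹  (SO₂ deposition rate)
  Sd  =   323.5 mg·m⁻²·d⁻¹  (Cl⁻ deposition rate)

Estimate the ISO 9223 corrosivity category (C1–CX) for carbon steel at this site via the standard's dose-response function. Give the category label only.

carbon steel: f(T) = +0.150·(T−10) [T≤10 °C] = -1.8000
  sulphur-dioxide contribution → 11.93 μm/a
  chloride contribution → 22.23 μm/a
  ⇒ r_corr(carbon steel) = 34.15 μm/a
34.2 μm/a falls in (25, 50] for carbon steel → category C3

C3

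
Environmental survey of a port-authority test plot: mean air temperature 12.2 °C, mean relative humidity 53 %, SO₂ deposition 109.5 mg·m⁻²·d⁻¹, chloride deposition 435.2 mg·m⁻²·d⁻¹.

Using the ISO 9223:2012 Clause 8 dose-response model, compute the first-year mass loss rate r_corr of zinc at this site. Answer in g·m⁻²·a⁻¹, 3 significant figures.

zinc: f(T) = -0.071·(T−10) [T>10 °C] = -0.1562
  Pd branch = 0.0129·Pd^0.44·e^(0.046·RH+f) = 0.9975 μm/a
  Cl⁻ term: 0.0175·435.2^0.57·exp(0.008·53+0.085·12.2) = 2.408
  r_corr = 0.9975 + 2.408 = 3.405 μm/a
Convert to mass loss: 3.405 μm/a × 7.14 g/cm³ = 24.31 g·m⁻²·a⁻¹

r_corr = 24.3 g·m⁻²·a⁻¹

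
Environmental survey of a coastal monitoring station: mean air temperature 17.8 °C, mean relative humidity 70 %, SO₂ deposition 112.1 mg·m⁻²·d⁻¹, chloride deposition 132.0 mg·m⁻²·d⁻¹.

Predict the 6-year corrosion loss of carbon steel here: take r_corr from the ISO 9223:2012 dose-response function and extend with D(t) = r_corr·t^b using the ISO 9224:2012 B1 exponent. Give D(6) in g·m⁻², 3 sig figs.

D(6) = 1.96e+03 g·m⁻²

carbon steel: f(T) = -0.054·(T−10) [T>10 °C] = -0.4212
  Pd branch = 1.77·Pd^0.52·e^(0.02·RH+f) = 54.81 μm/a
  Sd branch = 0.102·Sd^0.62·e^(0.033·RH+0.04·T) = 43.23 μm/a
  sum: 54.81 + 43.23 → r_corr = 98.04 μm/a
ISO 9224: D(t) = r_corr · t^b with b = 0.523 (carbon steel, B1)
  D(6) = 98.04 × 6^0.523 = 98.04 × 2.553 = 250.3 μm
  Mass loss = 250.3 μm × 7.85 g/cm³ = 1964 g·m⁻²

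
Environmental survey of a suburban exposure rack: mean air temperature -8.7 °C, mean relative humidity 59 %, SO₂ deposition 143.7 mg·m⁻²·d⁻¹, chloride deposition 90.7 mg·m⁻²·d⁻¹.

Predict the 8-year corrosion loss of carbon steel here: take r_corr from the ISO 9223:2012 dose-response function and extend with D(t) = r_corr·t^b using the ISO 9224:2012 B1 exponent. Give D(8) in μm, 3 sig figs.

carbon steel: temperature factor f = +0.150·(-18.7) = -2.8050
  Pd branch = 1.77·Pd^0.52·e^(0.02·RH+f) = 4.614 μm/a
  Cl⁻ term: 0.102·90.7^0.62·exp(0.033·59+0.04·-8.7) = 8.256
  r_corr = 4.614 + 8.256 = 12.87 μm/a
ISO 9224: D(t) = r_corr · t^b with b = 0.523 (carbon steel, B1)
  D(8) = 12.87 × 8^0.523 = 12.87 × 2.967 = 38.19 μm

D(8) = 38.2 μm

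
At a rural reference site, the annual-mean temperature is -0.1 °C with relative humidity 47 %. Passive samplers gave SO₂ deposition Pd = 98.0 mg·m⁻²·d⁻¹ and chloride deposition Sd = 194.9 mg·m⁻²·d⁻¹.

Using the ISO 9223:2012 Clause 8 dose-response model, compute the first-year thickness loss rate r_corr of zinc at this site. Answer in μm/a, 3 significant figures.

r_corr = 1.08 μm/a

zinc: temperature factor f = +0.038·(-10.1) = -0.3838
  Pd branch = 0.0129·Pd^0.44·e^(0.046·RH+f) = 0.5741 μm/a
  Cl⁻ term: 0.0175·194.9^0.57·exp(0.008·47+0.085·-0.1) = 0.5103
  r_corr = 0.5741 + 0.5103 = 1.084 μm/a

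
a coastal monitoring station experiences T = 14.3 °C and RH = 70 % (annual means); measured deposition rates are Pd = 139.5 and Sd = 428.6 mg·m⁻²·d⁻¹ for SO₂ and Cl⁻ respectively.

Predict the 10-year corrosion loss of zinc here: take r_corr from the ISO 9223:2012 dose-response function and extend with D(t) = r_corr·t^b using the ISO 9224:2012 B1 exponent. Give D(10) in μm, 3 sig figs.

D(10) = 34.8 μm

zinc: temperature factor f = -0.071·(4.3) = -0.3053
  sulphur-dioxide contribution → 2.089 μm/a
  chloride contribution → 3.269 μm/a
  total first-year rate 5.358 μm/a
Power-law: D(10) = r_corr · 10^0.813
  D(10) = 5.358 × 10^0.813 = 5.358 × 6.501 = 34.84 μm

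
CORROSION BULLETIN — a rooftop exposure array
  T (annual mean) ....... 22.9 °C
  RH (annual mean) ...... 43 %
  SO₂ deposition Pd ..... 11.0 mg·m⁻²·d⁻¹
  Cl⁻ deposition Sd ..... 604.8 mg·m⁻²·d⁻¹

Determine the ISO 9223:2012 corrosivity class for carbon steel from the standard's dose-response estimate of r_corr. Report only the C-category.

carbon steel: f(T) = -0.054·(T−10) [T>10 °C] = -0.6966
  Pd branch = 1.77·Pd^0.52·e^(0.02·RH+f) = 7.252 μm/a
  Sd branch = 0.102·Sd^0.62·e^(0.033·RH+0.04·T) = 55.88 μm/a
  r_corr = 7.252 + 55.88 = 63.13 μm/a
ISO 9223 Table 2 (carbon steel): 50 < 63.1 ≤ 80 μm/a ⇒ C4

C4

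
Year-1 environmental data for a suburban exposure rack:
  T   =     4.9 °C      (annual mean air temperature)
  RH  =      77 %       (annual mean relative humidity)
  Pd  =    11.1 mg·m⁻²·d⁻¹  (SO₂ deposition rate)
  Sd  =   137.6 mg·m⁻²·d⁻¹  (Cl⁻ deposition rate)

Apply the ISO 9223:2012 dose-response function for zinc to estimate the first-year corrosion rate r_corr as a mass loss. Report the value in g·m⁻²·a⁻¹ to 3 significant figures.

r_corr = 13.4 g·m⁻²·a⁻¹

zinc: f(T) = +0.038·(T−10) [T≤10 °C] = -0.1938
  Pd branch = 0.0129·Pd^0.44·e^(0.046·RH+f) = 1.058 μm/a
  Sd branch = 0.0175·Sd^0.57·e^(0.008·RH+0.085·T) = 0.8137 μm/a
  r_corr = 1.058 + 0.8137 = 1.872 μm/a
Convert to mass loss: 1.872 μm/a × 7.14 g/cm³ = 13.37 g·m⁻²·a⁻¹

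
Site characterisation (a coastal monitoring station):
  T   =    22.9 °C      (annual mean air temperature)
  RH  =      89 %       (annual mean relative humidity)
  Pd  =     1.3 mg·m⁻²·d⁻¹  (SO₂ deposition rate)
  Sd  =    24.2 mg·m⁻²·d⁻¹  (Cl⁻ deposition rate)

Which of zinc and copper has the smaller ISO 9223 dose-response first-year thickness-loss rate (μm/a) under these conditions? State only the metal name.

zinc: T>10 °C ⇒ hinge -0.071·(22.9−10) = -0.9159
  Pd branch = 0.0129·Pd^0.44·e^(0.046·RH+f) = 0.3475 μm/a
  Sd branch = 0.0175·Sd^0.57·e^(0.008·RH+0.085·T) = 1.536 μm/a
  sum: 0.3475 + 1.536 → r_corr = 1.883 μm/a
copper: temperature factor f = -0.080·(12.9) = -1.0320
  Pd branch = 0.0053·Pd^0.26·e^(0.059·RH+f) = 0.3856 μm/a
  Cl⁻ term: 0.01025·24.2^0.27·exp(0.036·89+0.049·22.9) = 1.833
  r_corr = 0.3856 + 1.833 = 2.219 μm/a
Ordering by μm/a: copper (2.22) > zinc (1.88)

zinc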